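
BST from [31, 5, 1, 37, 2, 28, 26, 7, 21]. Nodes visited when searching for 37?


BST root = 31
Search for 37: compare at each node
Path: [31, 37]


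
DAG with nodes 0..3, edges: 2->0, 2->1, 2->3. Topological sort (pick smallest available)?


Kahn's algorithm, process smallest node first
Order: [2, 0, 1, 3]


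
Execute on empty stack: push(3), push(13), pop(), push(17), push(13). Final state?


push(3) -> [3]
push(13) -> [3, 13]
pop() returns 13 -> [3]
push(17) -> [3, 17]
push(13) -> [3, 17, 13]
Final stack (bottom to top): [3, 17, 13]


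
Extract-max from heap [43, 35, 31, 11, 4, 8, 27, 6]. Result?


Max = 43
Replace root with last, heapify down
Resulting heap: [35, 11, 31, 6, 4, 8, 27]


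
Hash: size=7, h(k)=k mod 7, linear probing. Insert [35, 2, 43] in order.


Insertions: 35->slot 0; 2->slot 2; 43->slot 1
Table: [35, 43, 2, None, None, None, None]


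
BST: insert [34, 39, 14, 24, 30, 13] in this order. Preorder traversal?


Root = 34; build tree by BST insertion.
Preorder traversal: [34, 14, 13, 24, 30, 39]


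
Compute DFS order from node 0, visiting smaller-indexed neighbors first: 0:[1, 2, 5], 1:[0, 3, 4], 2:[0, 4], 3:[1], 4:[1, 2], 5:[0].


DFS stack-based: start with [0]
Visit order: [0, 1, 3, 4, 2, 5]


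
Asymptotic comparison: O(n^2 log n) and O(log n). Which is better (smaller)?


logarithmic grows slower than n^2 log n
O(log n) is asymptotically smaller; O(n^2 log n) grows faster


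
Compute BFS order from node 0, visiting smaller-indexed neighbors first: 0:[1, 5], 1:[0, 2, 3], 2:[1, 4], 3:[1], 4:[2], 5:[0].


BFS queue: start with [0]
Visit order: [0, 1, 5, 2, 3, 4]


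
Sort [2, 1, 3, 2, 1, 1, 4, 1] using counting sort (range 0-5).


Count array: [0, 4, 2, 1, 1, 0]
Reconstruct: [1, 1, 1, 1, 2, 2, 3, 4]


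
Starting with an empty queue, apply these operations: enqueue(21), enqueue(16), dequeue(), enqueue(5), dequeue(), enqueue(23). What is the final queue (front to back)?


enqueue(21) -> [21]
enqueue(16) -> [21, 16]
dequeue() returns 21 -> [16]
enqueue(5) -> [16, 5]
dequeue() returns 16 -> [5]
enqueue(23) -> [5, 23]
Final queue (front to back): [5, 23]


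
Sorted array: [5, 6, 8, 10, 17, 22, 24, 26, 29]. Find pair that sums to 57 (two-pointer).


Two pointers: lo=0, hi=8
No pair sums to 57


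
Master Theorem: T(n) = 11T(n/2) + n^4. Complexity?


a=11, b=2, c=4. log_2(11)=3.459 < c=4. Case 3: O(n^c) = O(n^4)
Complexity: O(n^4)


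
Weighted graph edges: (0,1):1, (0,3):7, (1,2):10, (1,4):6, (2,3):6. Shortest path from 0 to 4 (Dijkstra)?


Dijkstra from 0:
Distances: {0: 0, 1: 1, 2: 11, 3: 7, 4: 7}
Shortest distance to 4 = 7, path = [0, 1, 4]


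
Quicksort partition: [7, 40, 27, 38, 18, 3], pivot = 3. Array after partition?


Elements <= 3 go left of pivot.
Result: [3, 40, 27, 38, 18, 7], pivot at index 0


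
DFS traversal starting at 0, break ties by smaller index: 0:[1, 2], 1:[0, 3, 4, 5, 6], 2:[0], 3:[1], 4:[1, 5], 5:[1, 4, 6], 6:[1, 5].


DFS stack-based: start with [0]
Visit order: [0, 1, 3, 4, 5, 6, 2]


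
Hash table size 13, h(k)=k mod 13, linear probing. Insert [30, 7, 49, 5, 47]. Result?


Insertions: 30->slot 4; 7->slot 7; 49->slot 10; 5->slot 5; 47->slot 8
Table: [None, None, None, None, 30, 5, None, 7, 47, None, 49, None, None]


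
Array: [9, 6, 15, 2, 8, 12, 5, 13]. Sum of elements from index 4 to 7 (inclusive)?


Prefix sums: [0, 9, 15, 30, 32, 40, 52, 57, 70]
Sum[4..7] = prefix[8] - prefix[4] = 70 - 32 = 38


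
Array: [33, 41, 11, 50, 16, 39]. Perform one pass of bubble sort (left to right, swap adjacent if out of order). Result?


After one pass: [33, 11, 41, 16, 39, 50]


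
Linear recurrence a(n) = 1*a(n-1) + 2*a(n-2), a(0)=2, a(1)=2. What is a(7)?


Build bottom-up:
...a(5)=42, a(6)=86, a(7)=1*86+2*42=170


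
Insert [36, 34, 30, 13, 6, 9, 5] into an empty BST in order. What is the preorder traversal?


Root = 36; build tree by BST insertion.
Preorder traversal: [36, 34, 30, 13, 6, 5, 9]


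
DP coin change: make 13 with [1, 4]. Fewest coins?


dp[0]=0; dp[i]=1+min(dp[i-c] for c in coins)
...dp[8]=2, dp[9]=3, dp[10]=4, dp[11]=5, dp[12]=3, dp[13]=4
Minimum coins for 13 = 4


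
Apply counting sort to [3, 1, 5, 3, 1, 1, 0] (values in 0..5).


Count array: [1, 3, 0, 2, 0, 1]
Reconstruct: [0, 1, 1, 1, 3, 3, 5]


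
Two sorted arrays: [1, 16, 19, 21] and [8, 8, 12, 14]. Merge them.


Compare heads, take smaller each step.
Merged: [1, 8, 8, 12, 14, 16, 19, 21]


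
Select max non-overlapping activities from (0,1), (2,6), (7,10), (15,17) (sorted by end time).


Greedy: pick earliest-ending, then skip overlaps.
Selected (4 activities): [(0, 1), (2, 6), (7, 10), (15, 17)]


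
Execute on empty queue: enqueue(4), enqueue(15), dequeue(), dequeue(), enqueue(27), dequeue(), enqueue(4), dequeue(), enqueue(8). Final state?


enqueue(4) -> [4]
enqueue(15) -> [4, 15]
dequeue() returns 4 -> [15]
dequeue() returns 15 -> []
enqueue(27) -> [27]
dequeue() returns 27 -> []
enqueue(4) -> [4]
dequeue() returns 4 -> []
enqueue(8) -> [8]
Final queue (front to back): [8]


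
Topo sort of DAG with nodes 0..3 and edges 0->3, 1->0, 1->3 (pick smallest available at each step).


Kahn's algorithm, process smallest node first
Order: [1, 0, 2, 3]


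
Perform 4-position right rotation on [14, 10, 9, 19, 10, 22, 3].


Right rotate by 4: [19, 10, 22, 3, 14, 10, 9]


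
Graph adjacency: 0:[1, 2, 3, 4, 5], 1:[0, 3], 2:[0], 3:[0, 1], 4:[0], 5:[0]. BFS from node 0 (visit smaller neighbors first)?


BFS queue: start with [0]
Visit order: [0, 1, 2, 3, 4, 5]


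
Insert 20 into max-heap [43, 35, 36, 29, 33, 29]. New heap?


Append 20: [43, 35, 36, 29, 33, 29, 20]
Bubble up: no swaps needed
Result: [43, 35, 36, 29, 33, 29, 20]


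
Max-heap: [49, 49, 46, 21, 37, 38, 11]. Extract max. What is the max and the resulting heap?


Max = 49
Replace root with last, heapify down
Resulting heap: [49, 37, 46, 21, 11, 38]


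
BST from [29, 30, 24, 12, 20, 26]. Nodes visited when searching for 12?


BST root = 29
Search for 12: compare at each node
Path: [29, 24, 12]


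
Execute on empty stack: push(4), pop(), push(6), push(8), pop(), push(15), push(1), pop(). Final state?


push(4) -> [4]
pop() returns 4 -> []
push(6) -> [6]
push(8) -> [6, 8]
pop() returns 8 -> [6]
push(15) -> [6, 15]
push(1) -> [6, 15, 1]
pop() returns 1 -> [6, 15]
Final stack (bottom to top): [6, 15]


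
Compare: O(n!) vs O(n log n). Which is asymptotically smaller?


linearithmic grows slower than factorial
O(n log n) is asymptotically smaller; O(n!) grows faster


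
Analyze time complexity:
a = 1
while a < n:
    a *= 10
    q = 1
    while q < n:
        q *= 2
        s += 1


Per nesting level: O(log n) * O(log n) = O((log n)^2)
Complexity: O((log n)^2)


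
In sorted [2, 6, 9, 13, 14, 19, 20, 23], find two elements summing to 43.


Two pointers: lo=0, hi=7
Found pair: (20, 23) summing to 43


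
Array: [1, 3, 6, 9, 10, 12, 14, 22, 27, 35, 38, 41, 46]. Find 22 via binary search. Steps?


Search for 22:
[0,12] mid=6 arr[6]=14
[7,12] mid=9 arr[9]=35
[7,8] mid=7 arr[7]=22
Total: 3 comparisons


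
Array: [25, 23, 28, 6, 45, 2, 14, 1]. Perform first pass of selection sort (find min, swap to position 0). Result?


After one pass: [1, 23, 28, 6, 45, 2, 14, 25]


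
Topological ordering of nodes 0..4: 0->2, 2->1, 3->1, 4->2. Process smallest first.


Kahn's algorithm, process smallest node first
Order: [0, 3, 4, 2, 1]


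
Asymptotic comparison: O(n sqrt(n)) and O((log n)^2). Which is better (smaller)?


polylogarithmic grows slower than n^1.5
O((log n)^2) is asymptotically smaller; O(n sqrt(n)) grows faster


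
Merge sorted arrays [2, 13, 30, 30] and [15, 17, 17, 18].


Compare heads, take smaller each step.
Merged: [2, 13, 15, 17, 17, 18, 30, 30]


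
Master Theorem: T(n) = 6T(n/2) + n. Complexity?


a=6, b=2, c=1. log_2(6)=2.585 > c=1. Case 1: O(n^log_b(a)) = O(n^2.585)
Complexity: O(n^2.585)


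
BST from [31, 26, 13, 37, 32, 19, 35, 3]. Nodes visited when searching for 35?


BST root = 31
Search for 35: compare at each node
Path: [31, 37, 32, 35]


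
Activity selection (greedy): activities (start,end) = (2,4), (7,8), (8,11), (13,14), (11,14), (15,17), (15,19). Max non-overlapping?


Greedy: pick earliest-ending, then skip overlaps.
Selected (5 activities): [(2, 4), (7, 8), (8, 11), (13, 14), (15, 17)]


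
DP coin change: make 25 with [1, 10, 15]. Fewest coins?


dp[0]=0; dp[i]=1+min(dp[i-c] for c in coins)
...dp[20]=2, dp[21]=3, dp[22]=4, dp[23]=5, dp[24]=6, dp[25]=2
Minimum coins for 25 = 2


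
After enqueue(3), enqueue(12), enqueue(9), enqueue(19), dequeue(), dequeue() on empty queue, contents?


enqueue(3) -> [3]
enqueue(12) -> [3, 12]
enqueue(9) -> [3, 12, 9]
enqueue(19) -> [3, 12, 9, 19]
dequeue() returns 3 -> [12, 9, 19]
dequeue() returns 12 -> [9, 19]
Final queue (front to back): [9, 19]


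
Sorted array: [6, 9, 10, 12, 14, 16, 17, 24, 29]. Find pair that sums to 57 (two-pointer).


Two pointers: lo=0, hi=8
No pair sums to 57


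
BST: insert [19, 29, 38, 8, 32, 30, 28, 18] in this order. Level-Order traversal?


Root = 19; build tree by BST insertion.
Level-Order traversal: [19, 8, 29, 18, 28, 38, 32, 30]


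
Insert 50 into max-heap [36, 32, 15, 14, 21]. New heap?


Append 50: [36, 32, 15, 14, 21, 50]
Bubble up: swap idx 5(50) with idx 2(15); swap idx 2(50) with idx 0(36)
Result: [50, 32, 36, 14, 21, 15]


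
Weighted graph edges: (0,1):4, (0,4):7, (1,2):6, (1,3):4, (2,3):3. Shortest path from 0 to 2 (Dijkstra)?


Dijkstra from 0:
Distances: {0: 0, 1: 4, 2: 10, 3: 8, 4: 7}
Shortest distance to 2 = 10, path = [0, 1, 2]


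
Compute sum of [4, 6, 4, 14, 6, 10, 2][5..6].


Prefix sums: [0, 4, 10, 14, 28, 34, 44, 46]
Sum[5..6] = prefix[7] - prefix[5] = 46 - 34 = 12


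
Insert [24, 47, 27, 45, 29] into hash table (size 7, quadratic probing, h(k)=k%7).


Insertions: 24->slot 3; 47->slot 5; 27->slot 6; 45->slot 4; 29->slot 1
Table: [None, 29, None, 24, 45, 47, 27]


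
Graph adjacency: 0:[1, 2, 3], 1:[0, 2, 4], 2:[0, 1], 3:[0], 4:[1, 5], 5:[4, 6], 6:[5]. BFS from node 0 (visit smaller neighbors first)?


BFS queue: start with [0]
Visit order: [0, 1, 2, 3, 4, 5, 6]


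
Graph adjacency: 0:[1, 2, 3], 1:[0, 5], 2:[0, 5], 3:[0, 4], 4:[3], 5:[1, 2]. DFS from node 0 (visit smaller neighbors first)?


DFS stack-based: start with [0]
Visit order: [0, 1, 5, 2, 3, 4]


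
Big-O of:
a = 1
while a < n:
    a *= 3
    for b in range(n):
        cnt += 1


Per nesting level: O(log n) * O(n) = O(n log n)
Complexity: O(n log n)


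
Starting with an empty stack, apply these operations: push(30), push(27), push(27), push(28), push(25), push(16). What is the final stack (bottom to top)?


push(30) -> [30]
push(27) -> [30, 27]
push(27) -> [30, 27, 27]
push(28) -> [30, 27, 27, 28]
push(25) -> [30, 27, 27, 28, 25]
push(16) -> [30, 27, 27, 28, 25, 16]
Final stack (bottom to top): [30, 27, 27, 28, 25, 16]


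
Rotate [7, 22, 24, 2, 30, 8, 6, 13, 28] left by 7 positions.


Left rotate by 7: [13, 28, 7, 22, 24, 2, 30, 8, 6]


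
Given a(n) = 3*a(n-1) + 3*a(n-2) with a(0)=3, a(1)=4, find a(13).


Build bottom-up:
...a(11)=3235545, a(12)=12266883, a(13)=3*12266883+3*3235545=46507284


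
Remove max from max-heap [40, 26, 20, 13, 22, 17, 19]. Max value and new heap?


Max = 40
Replace root with last, heapify down
Resulting heap: [26, 22, 20, 13, 19, 17]


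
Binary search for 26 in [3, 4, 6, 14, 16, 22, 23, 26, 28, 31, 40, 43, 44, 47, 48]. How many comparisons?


Search for 26:
[0,14] mid=7 arr[7]=26
Total: 1 comparisons


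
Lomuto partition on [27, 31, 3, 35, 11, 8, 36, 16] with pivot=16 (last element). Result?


Elements <= 16 go left of pivot.
Result: [3, 11, 8, 16, 31, 27, 36, 35], pivot at index 3


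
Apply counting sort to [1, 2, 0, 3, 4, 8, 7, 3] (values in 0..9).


Count array: [1, 1, 1, 2, 1, 0, 0, 1, 1, 0]
Reconstruct: [0, 1, 2, 3, 3, 4, 7, 8]


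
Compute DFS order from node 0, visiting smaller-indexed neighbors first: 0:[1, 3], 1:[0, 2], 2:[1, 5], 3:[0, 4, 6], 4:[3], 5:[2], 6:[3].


DFS stack-based: start with [0]
Visit order: [0, 1, 2, 5, 3, 4, 6]


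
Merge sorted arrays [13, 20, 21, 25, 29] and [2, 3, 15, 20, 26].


Compare heads, take smaller each step.
Merged: [2, 3, 13, 15, 20, 20, 21, 25, 26, 29]


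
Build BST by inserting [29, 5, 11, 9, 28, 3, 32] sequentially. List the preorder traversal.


Root = 29; build tree by BST insertion.
Preorder traversal: [29, 5, 3, 11, 9, 28, 32]


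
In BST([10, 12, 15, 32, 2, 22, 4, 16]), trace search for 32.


BST root = 10
Search for 32: compare at each node
Path: [10, 12, 15, 32]


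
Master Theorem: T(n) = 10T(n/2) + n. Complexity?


a=10, b=2, c=1. log_2(10)=3.322 > c=1. Case 1: O(n^log_b(a)) = O(n^3.322)
Complexity: O(n^3.322)


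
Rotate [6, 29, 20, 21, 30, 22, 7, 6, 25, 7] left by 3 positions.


Left rotate by 3: [21, 30, 22, 7, 6, 25, 7, 6, 29, 20]


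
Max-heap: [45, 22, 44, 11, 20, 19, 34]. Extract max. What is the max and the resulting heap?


Max = 45
Replace root with last, heapify down
Resulting heap: [44, 22, 34, 11, 20, 19]


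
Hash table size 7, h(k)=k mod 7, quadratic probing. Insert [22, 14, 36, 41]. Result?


Insertions: 22->slot 1; 14->slot 0; 36->slot 2; 41->slot 6
Table: [14, 22, 36, None, None, None, 41]


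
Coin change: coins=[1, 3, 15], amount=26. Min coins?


dp[0]=0; dp[i]=1+min(dp[i-c] for c in coins)
...dp[21]=3, dp[22]=4, dp[23]=5, dp[24]=4, dp[25]=5, dp[26]=6
Minimum coins for 26 = 6


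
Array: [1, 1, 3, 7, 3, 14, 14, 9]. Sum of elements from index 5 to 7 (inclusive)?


Prefix sums: [0, 1, 2, 5, 12, 15, 29, 43, 52]
Sum[5..7] = prefix[8] - prefix[5] = 52 - 15 = 37


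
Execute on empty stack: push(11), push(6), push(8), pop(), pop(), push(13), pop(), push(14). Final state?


push(11) -> [11]
push(6) -> [11, 6]
push(8) -> [11, 6, 8]
pop() returns 8 -> [11, 6]
pop() returns 6 -> [11]
push(13) -> [11, 13]
pop() returns 13 -> [11]
push(14) -> [11, 14]
Final stack (bottom to top): [11, 14]


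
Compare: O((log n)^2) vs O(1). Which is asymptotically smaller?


constant grows slower than polylogarithmic
O(1) is asymptotically smaller; O((log n)^2) grows faster


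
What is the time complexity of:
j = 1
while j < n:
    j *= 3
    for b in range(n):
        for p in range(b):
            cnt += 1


Per nesting level: O(log n) * O(n) * O(n) [triangular over b] = O(n^2 log n)
Complexity: O(n^2 log n)


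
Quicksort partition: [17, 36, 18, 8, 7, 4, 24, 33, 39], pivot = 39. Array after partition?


Elements <= 39 go left of pivot.
Result: [17, 36, 18, 8, 7, 4, 24, 33, 39], pivot at index 8


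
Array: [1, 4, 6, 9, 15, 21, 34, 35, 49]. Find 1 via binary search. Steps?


Search for 1:
[0,8] mid=4 arr[4]=15
[0,3] mid=1 arr[1]=4
[0,0] mid=0 arr[0]=1
Total: 3 comparisons


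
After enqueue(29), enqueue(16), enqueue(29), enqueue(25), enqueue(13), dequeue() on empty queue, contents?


enqueue(29) -> [29]
enqueue(16) -> [29, 16]
enqueue(29) -> [29, 16, 29]
enqueue(25) -> [29, 16, 29, 25]
enqueue(13) -> [29, 16, 29, 25, 13]
dequeue() returns 29 -> [16, 29, 25, 13]
Final queue (front to back): [16, 29, 25, 13]


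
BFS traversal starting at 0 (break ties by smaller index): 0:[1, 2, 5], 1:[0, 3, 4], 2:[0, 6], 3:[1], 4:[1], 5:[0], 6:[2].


BFS queue: start with [0]
Visit order: [0, 1, 2, 5, 3, 4, 6]


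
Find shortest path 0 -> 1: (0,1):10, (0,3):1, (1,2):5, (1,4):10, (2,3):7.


Dijkstra from 0:
Distances: {0: 0, 1: 10, 2: 8, 3: 1, 4: 20}
Shortest distance to 1 = 10, path = [0, 1]


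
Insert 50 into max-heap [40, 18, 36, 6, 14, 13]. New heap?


Append 50: [40, 18, 36, 6, 14, 13, 50]
Bubble up: swap idx 6(50) with idx 2(36); swap idx 2(50) with idx 0(40)
Result: [50, 18, 40, 6, 14, 13, 36]


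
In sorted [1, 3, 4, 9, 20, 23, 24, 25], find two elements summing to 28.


Two pointers: lo=0, hi=7
Found pair: (3, 25) summing to 28


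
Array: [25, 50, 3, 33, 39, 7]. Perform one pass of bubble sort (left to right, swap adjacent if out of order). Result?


After one pass: [25, 3, 33, 39, 7, 50]


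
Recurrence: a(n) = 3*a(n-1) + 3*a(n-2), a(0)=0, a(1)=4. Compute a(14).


Build bottom-up:
...a(12)=7698240, a(13)=29186244, a(14)=3*29186244+3*7698240=110653452


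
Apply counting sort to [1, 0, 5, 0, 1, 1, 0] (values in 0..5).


Count array: [3, 3, 0, 0, 0, 1]
Reconstruct: [0, 0, 0, 1, 1, 1, 5]


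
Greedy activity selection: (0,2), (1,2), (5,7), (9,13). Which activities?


Greedy: pick earliest-ending, then skip overlaps.
Selected (3 activities): [(0, 2), (5, 7), (9, 13)]


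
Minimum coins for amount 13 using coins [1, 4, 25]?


dp[0]=0; dp[i]=1+min(dp[i-c] for c in coins)
...dp[8]=2, dp[9]=3, dp[10]=4, dp[11]=5, dp[12]=3, dp[13]=4
Minimum coins for 13 = 4


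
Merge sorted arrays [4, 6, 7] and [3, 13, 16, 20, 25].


Compare heads, take smaller each step.
Merged: [3, 4, 6, 7, 13, 16, 20, 25]


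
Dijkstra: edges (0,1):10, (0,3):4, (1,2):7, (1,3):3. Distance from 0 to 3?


Dijkstra from 0:
Distances: {0: 0, 1: 7, 2: 14, 3: 4}
Shortest distance to 3 = 4, path = [0, 3]


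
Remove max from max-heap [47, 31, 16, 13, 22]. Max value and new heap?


Max = 47
Replace root with last, heapify down
Resulting heap: [31, 22, 16, 13]


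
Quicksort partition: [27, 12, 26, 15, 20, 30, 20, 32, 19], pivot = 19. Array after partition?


Elements <= 19 go left of pivot.
Result: [12, 15, 19, 27, 20, 30, 20, 32, 26], pivot at index 2


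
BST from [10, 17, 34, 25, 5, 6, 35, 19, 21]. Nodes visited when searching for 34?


BST root = 10
Search for 34: compare at each node
Path: [10, 17, 34]


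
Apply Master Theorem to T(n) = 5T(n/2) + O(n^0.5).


a=5, b=2, c=0.5. log_2(5)=2.322 > c=0.5. Case 1: O(n^log_b(a)) = O(n^2.322)
Complexity: O(n^2.322)


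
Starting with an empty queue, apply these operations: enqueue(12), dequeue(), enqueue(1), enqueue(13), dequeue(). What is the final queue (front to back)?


enqueue(12) -> [12]
dequeue() returns 12 -> []
enqueue(1) -> [1]
enqueue(13) -> [1, 13]
dequeue() returns 1 -> [13]
Final queue (front to back): [13]


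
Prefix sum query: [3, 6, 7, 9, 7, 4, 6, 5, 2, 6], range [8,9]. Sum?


Prefix sums: [0, 3, 9, 16, 25, 32, 36, 42, 47, 49, 55]
Sum[8..9] = prefix[10] - prefix[8] = 55 - 47 = 8


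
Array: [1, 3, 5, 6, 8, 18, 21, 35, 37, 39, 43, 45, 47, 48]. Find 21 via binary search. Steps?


Search for 21:
[0,13] mid=6 arr[6]=21
Total: 1 comparisons


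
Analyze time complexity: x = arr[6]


Analysis: constant-time operation, no loop
Complexity: O(1)


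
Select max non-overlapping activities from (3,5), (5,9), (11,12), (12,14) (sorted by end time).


Greedy: pick earliest-ending, then skip overlaps.
Selected (4 activities): [(3, 5), (5, 9), (11, 12), (12, 14)]


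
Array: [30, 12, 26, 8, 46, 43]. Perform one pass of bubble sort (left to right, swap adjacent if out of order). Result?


After one pass: [12, 26, 8, 30, 43, 46]


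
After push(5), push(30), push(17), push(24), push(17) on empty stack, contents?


push(5) -> [5]
push(30) -> [5, 30]
push(17) -> [5, 30, 17]
push(24) -> [5, 30, 17, 24]
push(17) -> [5, 30, 17, 24, 17]
Final stack (bottom to top): [5, 30, 17, 24, 17]


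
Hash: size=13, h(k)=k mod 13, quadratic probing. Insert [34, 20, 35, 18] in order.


Insertions: 34->slot 8; 20->slot 7; 35->slot 9; 18->slot 5
Table: [None, None, None, None, None, 18, None, 20, 34, 35, None, None, None]


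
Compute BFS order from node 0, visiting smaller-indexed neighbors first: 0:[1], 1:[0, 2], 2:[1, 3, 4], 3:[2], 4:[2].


BFS queue: start with [0]
Visit order: [0, 1, 2, 3, 4]


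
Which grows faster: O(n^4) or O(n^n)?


quartic grows slower than n^n
O(n^4) is asymptotically smaller; O(n^n) grows faster


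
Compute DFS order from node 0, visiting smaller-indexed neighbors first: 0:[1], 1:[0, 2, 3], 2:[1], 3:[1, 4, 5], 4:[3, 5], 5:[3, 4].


DFS stack-based: start with [0]
Visit order: [0, 1, 2, 3, 4, 5]


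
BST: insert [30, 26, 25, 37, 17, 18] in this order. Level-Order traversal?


Root = 30; build tree by BST insertion.
Level-Order traversal: [30, 26, 37, 25, 17, 18]


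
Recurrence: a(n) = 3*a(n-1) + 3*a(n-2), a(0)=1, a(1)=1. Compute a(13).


Build bottom-up:
...a(11)=909306, a(12)=3447441, a(13)=3*3447441+3*909306=13070241


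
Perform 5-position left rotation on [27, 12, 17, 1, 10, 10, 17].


Left rotate by 5: [10, 17, 27, 12, 17, 1, 10]


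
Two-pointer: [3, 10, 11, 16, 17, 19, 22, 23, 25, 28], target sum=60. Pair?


Two pointers: lo=0, hi=9
No pair sums to 60


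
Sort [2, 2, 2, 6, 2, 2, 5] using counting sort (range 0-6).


Count array: [0, 0, 5, 0, 0, 1, 1]
Reconstruct: [2, 2, 2, 2, 2, 5, 6]


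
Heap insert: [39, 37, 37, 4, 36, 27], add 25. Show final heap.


Append 25: [39, 37, 37, 4, 36, 27, 25]
Bubble up: no swaps needed
Result: [39, 37, 37, 4, 36, 27, 25]


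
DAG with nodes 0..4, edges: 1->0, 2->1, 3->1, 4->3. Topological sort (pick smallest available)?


Kahn's algorithm, process smallest node first
Order: [2, 4, 3, 1, 0]


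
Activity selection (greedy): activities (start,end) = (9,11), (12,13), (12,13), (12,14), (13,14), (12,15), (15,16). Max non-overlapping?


Greedy: pick earliest-ending, then skip overlaps.
Selected (4 activities): [(9, 11), (12, 13), (13, 14), (15, 16)]


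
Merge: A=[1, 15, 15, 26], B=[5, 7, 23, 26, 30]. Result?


Compare heads, take smaller each step.
Merged: [1, 5, 7, 15, 15, 23, 26, 26, 30]


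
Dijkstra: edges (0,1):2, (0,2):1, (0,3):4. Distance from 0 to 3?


Dijkstra from 0:
Distances: {0: 0, 1: 2, 2: 1, 3: 4}
Shortest distance to 3 = 4, path = [0, 3]


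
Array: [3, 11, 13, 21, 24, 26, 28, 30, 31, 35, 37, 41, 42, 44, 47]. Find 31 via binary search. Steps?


Search for 31:
[0,14] mid=7 arr[7]=30
[8,14] mid=11 arr[11]=41
[8,10] mid=9 arr[9]=35
[8,8] mid=8 arr[8]=31
Total: 4 comparisons


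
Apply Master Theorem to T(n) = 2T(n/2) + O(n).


a=2, b=2, c=1. log_2(2)=1 = c=1. Case 2: O(n^c log n) = O(n log n)
Complexity: O(n log n)


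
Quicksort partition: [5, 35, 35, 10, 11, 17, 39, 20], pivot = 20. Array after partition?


Elements <= 20 go left of pivot.
Result: [5, 10, 11, 17, 20, 35, 39, 35], pivot at index 4


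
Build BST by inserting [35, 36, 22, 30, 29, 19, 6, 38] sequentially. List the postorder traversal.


Root = 35; build tree by BST insertion.
Postorder traversal: [6, 19, 29, 30, 22, 38, 36, 35]


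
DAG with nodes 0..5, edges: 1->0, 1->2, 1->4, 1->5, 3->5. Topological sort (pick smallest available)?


Kahn's algorithm, process smallest node first
Order: [1, 0, 2, 3, 4, 5]


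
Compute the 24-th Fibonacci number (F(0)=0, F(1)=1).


F(n)=F(n-1)+F(n-2)
...F(22)=17711, F(23)=28657, F(24)=46368


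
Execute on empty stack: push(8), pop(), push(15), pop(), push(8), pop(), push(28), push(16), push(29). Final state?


push(8) -> [8]
pop() returns 8 -> []
push(15) -> [15]
pop() returns 15 -> []
push(8) -> [8]
pop() returns 8 -> []
push(28) -> [28]
push(16) -> [28, 16]
push(29) -> [28, 16, 29]
Final stack (bottom to top): [28, 16, 29]


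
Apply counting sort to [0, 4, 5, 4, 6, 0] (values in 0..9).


Count array: [2, 0, 0, 0, 2, 1, 1, 0, 0, 0]
Reconstruct: [0, 0, 4, 4, 5, 6]


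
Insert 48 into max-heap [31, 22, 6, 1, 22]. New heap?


Append 48: [31, 22, 6, 1, 22, 48]
Bubble up: swap idx 5(48) with idx 2(6); swap idx 2(48) with idx 0(31)
Result: [48, 22, 31, 1, 22, 6]


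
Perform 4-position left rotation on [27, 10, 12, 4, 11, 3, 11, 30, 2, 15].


Left rotate by 4: [11, 3, 11, 30, 2, 15, 27, 10, 12, 4]


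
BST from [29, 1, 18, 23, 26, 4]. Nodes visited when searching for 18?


BST root = 29
Search for 18: compare at each node
Path: [29, 1, 18]


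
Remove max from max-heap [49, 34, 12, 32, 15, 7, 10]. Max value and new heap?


Max = 49
Replace root with last, heapify down
Resulting heap: [34, 32, 12, 10, 15, 7]


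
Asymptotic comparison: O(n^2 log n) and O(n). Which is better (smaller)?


linear grows slower than n^2 log n
O(n) is asymptotically smaller; O(n^2 log n) grows faster


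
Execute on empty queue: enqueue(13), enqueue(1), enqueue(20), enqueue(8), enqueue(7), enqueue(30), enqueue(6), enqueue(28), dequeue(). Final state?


enqueue(13) -> [13]
enqueue(1) -> [13, 1]
enqueue(20) -> [13, 1, 20]
enqueue(8) -> [13, 1, 20, 8]
enqueue(7) -> [13, 1, 20, 8, 7]
enqueue(30) -> [13, 1, 20, 8, 7, 30]
enqueue(6) -> [13, 1, 20, 8, 7, 30, 6]
enqueue(28) -> [13, 1, 20, 8, 7, 30, 6, 28]
dequeue() returns 13 -> [1, 20, 8, 7, 30, 6, 28]
Final queue (front to back): [1, 20, 8, 7, 30, 6, 28]


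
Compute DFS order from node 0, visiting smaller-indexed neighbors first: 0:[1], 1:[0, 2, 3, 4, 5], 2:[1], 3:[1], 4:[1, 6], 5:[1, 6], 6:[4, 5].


DFS stack-based: start with [0]
Visit order: [0, 1, 2, 3, 4, 6, 5]


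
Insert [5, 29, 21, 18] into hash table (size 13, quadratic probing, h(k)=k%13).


Insertions: 5->slot 5; 29->slot 3; 21->slot 8; 18->slot 6
Table: [None, None, None, 29, None, 5, 18, None, 21, None, None, None, None]


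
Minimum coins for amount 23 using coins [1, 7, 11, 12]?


dp[0]=0; dp[i]=1+min(dp[i-c] for c in coins)
...dp[18]=2, dp[19]=2, dp[20]=3, dp[21]=3, dp[22]=2, dp[23]=2
Minimum coins for 23 = 2


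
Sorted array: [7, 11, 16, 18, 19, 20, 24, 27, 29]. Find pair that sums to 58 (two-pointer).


Two pointers: lo=0, hi=8
No pair sums to 58


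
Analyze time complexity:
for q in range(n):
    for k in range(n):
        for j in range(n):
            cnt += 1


Per nesting level: O(n) * O(n) * O(n) = O(n^3)
Complexity: O(n^3)


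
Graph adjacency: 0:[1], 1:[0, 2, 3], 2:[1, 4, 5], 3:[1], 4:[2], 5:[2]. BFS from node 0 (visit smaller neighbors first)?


BFS queue: start with [0]
Visit order: [0, 1, 2, 3, 4, 5]


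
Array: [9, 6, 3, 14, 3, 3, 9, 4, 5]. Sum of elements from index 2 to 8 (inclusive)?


Prefix sums: [0, 9, 15, 18, 32, 35, 38, 47, 51, 56]
Sum[2..8] = prefix[9] - prefix[2] = 56 - 15 = 41


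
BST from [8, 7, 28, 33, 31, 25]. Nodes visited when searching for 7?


BST root = 8
Search for 7: compare at each node
Path: [8, 7]


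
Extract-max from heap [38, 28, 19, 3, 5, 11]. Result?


Max = 38
Replace root with last, heapify down
Resulting heap: [28, 11, 19, 3, 5]


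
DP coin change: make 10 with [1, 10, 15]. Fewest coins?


dp[0]=0; dp[i]=1+min(dp[i-c] for c in coins)
...dp[5]=5, dp[6]=6, dp[7]=7, dp[8]=8, dp[9]=9, dp[10]=1
Minimum coins for 10 = 1


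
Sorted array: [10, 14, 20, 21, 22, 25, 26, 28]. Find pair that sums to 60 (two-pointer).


Two pointers: lo=0, hi=7
No pair sums to 60


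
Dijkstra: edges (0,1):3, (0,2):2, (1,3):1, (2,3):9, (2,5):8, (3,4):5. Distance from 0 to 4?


Dijkstra from 0:
Distances: {0: 0, 1: 3, 2: 2, 3: 4, 4: 9, 5: 10}
Shortest distance to 4 = 9, path = [0, 1, 3, 4]


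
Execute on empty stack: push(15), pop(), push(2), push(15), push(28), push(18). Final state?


push(15) -> [15]
pop() returns 15 -> []
push(2) -> [2]
push(15) -> [2, 15]
push(28) -> [2, 15, 28]
push(18) -> [2, 15, 28, 18]
Final stack (bottom to top): [2, 15, 28, 18]


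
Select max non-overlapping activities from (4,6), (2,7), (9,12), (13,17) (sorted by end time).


Greedy: pick earliest-ending, then skip overlaps.
Selected (3 activities): [(4, 6), (9, 12), (13, 17)]


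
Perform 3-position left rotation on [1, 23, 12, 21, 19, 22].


Left rotate by 3: [21, 19, 22, 1, 23, 12]


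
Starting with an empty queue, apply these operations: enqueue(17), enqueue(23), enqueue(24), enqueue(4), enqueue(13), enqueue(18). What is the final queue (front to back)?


enqueue(17) -> [17]
enqueue(23) -> [17, 23]
enqueue(24) -> [17, 23, 24]
enqueue(4) -> [17, 23, 24, 4]
enqueue(13) -> [17, 23, 24, 4, 13]
enqueue(18) -> [17, 23, 24, 4, 13, 18]
Final queue (front to back): [17, 23, 24, 4, 13, 18]


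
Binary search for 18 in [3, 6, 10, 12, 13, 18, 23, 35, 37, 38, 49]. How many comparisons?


Search for 18:
[0,10] mid=5 arr[5]=18
Total: 1 comparisons


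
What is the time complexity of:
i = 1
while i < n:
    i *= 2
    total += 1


Per nesting level: O(log n) = O(log n)
Complexity: O(log n)


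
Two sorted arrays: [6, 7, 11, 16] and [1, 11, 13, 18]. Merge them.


Compare heads, take smaller each step.
Merged: [1, 6, 7, 11, 11, 13, 16, 18]


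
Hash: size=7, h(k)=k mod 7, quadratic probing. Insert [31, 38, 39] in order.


Insertions: 31->slot 3; 38->slot 4; 39->slot 5
Table: [None, None, None, 31, 38, 39, None]


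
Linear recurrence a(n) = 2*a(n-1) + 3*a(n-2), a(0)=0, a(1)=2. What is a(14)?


Build bottom-up:
...a(12)=265720, a(13)=797162, a(14)=2*797162+3*265720=2391484


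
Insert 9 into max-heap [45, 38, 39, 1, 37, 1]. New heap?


Append 9: [45, 38, 39, 1, 37, 1, 9]
Bubble up: no swaps needed
Result: [45, 38, 39, 1, 37, 1, 9]


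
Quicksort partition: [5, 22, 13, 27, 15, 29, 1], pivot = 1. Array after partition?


Elements <= 1 go left of pivot.
Result: [1, 22, 13, 27, 15, 29, 5], pivot at index 0


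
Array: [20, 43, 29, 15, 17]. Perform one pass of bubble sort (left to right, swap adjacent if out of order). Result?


After one pass: [20, 29, 15, 17, 43]


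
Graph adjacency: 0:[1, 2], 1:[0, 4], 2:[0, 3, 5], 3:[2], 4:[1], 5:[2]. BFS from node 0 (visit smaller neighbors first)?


BFS queue: start with [0]
Visit order: [0, 1, 2, 4, 3, 5]


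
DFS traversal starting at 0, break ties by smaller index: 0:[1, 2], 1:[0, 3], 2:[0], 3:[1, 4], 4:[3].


DFS stack-based: start with [0]
Visit order: [0, 1, 3, 4, 2]


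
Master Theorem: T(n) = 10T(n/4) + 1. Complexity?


a=10, b=4, c=0. log_4(10)=1.661 > c=0. Case 1: O(n^log_b(a)) = O(n^1.661)
Complexity: O(n^1.661)


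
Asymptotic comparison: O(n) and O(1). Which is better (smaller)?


constant grows slower than linear
O(1) is asymptotically smaller; O(n) grows faster


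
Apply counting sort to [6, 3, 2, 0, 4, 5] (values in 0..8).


Count array: [1, 0, 1, 1, 1, 1, 1, 0, 0]
Reconstruct: [0, 2, 3, 4, 5, 6]


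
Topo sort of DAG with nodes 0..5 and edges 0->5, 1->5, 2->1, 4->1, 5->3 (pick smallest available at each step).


Kahn's algorithm, process smallest node first
Order: [0, 2, 4, 1, 5, 3]


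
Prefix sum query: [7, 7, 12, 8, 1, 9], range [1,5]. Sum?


Prefix sums: [0, 7, 14, 26, 34, 35, 44]
Sum[1..5] = prefix[6] - prefix[1] = 44 - 7 = 37


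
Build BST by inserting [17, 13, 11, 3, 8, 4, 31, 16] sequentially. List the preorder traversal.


Root = 17; build tree by BST insertion.
Preorder traversal: [17, 13, 11, 3, 8, 4, 16, 31]


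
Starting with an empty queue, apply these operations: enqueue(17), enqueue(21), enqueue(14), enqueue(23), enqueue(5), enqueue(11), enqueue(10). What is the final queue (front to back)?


enqueue(17) -> [17]
enqueue(21) -> [17, 21]
enqueue(14) -> [17, 21, 14]
enqueue(23) -> [17, 21, 14, 23]
enqueue(5) -> [17, 21, 14, 23, 5]
enqueue(11) -> [17, 21, 14, 23, 5, 11]
enqueue(10) -> [17, 21, 14, 23, 5, 11, 10]
Final queue (front to back): [17, 21, 14, 23, 5, 11, 10]


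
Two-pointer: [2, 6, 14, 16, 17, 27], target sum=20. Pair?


Two pointers: lo=0, hi=5
Found pair: (6, 14) summing to 20


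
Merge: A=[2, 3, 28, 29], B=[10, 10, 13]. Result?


Compare heads, take smaller each step.
Merged: [2, 3, 10, 10, 13, 28, 29]


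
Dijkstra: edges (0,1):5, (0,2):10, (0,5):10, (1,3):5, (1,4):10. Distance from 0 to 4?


Dijkstra from 0:
Distances: {0: 0, 1: 5, 2: 10, 3: 10, 4: 15, 5: 10}
Shortest distance to 4 = 15, path = [0, 1, 4]


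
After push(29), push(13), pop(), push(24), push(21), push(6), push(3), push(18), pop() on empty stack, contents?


push(29) -> [29]
push(13) -> [29, 13]
pop() returns 13 -> [29]
push(24) -> [29, 24]
push(21) -> [29, 24, 21]
push(6) -> [29, 24, 21, 6]
push(3) -> [29, 24, 21, 6, 3]
push(18) -> [29, 24, 21, 6, 3, 18]
pop() returns 18 -> [29, 24, 21, 6, 3]
Final stack (bottom to top): [29, 24, 21, 6, 3]


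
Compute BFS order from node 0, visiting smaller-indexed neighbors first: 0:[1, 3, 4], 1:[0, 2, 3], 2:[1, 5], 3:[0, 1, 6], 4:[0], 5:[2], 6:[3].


BFS queue: start with [0]
Visit order: [0, 1, 3, 4, 2, 6, 5]


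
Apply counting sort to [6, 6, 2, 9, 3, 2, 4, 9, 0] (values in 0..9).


Count array: [1, 0, 2, 1, 1, 0, 2, 0, 0, 2]
Reconstruct: [0, 2, 2, 3, 4, 6, 6, 9, 9]


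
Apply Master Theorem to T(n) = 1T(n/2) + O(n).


a=1, b=2, c=1. log_2(1)=0 < c=1. Case 3: O(n^c) = O(n)
Complexity: O(n)


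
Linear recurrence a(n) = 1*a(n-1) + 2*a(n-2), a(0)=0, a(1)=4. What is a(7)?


Build bottom-up:
...a(5)=44, a(6)=84, a(7)=1*84+2*44=172


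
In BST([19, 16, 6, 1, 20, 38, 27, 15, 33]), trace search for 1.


BST root = 19
Search for 1: compare at each node
Path: [19, 16, 6, 1]


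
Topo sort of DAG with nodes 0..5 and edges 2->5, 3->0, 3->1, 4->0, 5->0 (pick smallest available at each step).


Kahn's algorithm, process smallest node first
Order: [2, 3, 1, 4, 5, 0]


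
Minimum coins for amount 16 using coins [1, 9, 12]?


dp[0]=0; dp[i]=1+min(dp[i-c] for c in coins)
...dp[11]=3, dp[12]=1, dp[13]=2, dp[14]=3, dp[15]=4, dp[16]=5
Minimum coins for 16 = 5


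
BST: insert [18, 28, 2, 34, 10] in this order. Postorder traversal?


Root = 18; build tree by BST insertion.
Postorder traversal: [10, 2, 34, 28, 18]


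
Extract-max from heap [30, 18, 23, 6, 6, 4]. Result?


Max = 30
Replace root with last, heapify down
Resulting heap: [23, 18, 4, 6, 6]


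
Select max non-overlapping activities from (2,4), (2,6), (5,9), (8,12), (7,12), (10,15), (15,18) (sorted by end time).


Greedy: pick earliest-ending, then skip overlaps.
Selected (4 activities): [(2, 4), (5, 9), (10, 15), (15, 18)]


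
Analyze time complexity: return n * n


Analysis: constant-time operation, no loop
Complexity: O(1)


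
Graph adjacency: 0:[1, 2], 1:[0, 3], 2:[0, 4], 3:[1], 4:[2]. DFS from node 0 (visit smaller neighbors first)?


DFS stack-based: start with [0]
Visit order: [0, 1, 3, 2, 4]


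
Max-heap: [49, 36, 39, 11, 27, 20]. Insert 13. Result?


Append 13: [49, 36, 39, 11, 27, 20, 13]
Bubble up: no swaps needed
Result: [49, 36, 39, 11, 27, 20, 13]


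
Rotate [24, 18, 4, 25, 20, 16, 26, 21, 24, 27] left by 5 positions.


Left rotate by 5: [16, 26, 21, 24, 27, 24, 18, 4, 25, 20]


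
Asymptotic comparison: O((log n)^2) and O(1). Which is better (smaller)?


constant grows slower than polylogarithmic
O(1) is asymptotically smaller; O((log n)^2) grows faster


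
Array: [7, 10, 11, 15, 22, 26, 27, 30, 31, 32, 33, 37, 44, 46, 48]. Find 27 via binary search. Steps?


Search for 27:
[0,14] mid=7 arr[7]=30
[0,6] mid=3 arr[3]=15
[4,6] mid=5 arr[5]=26
[6,6] mid=6 arr[6]=27
Total: 4 comparisons


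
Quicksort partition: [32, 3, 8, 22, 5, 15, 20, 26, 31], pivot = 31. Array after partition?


Elements <= 31 go left of pivot.
Result: [3, 8, 22, 5, 15, 20, 26, 31, 32], pivot at index 7


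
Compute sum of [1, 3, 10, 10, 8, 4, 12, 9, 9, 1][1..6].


Prefix sums: [0, 1, 4, 14, 24, 32, 36, 48, 57, 66, 67]
Sum[1..6] = prefix[7] - prefix[1] = 48 - 1 = 47


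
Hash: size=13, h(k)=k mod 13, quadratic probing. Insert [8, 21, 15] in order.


Insertions: 8->slot 8; 21->slot 9; 15->slot 2
Table: [None, None, 15, None, None, None, None, None, 8, 21, None, None, None]


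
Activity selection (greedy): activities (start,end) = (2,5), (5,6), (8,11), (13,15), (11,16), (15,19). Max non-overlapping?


Greedy: pick earliest-ending, then skip overlaps.
Selected (5 activities): [(2, 5), (5, 6), (8, 11), (13, 15), (15, 19)]


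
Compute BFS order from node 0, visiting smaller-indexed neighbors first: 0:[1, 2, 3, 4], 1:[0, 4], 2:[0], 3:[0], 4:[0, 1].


BFS queue: start with [0]
Visit order: [0, 1, 2, 3, 4]


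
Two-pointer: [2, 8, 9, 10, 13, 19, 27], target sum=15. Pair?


Two pointers: lo=0, hi=6
Found pair: (2, 13) summing to 15


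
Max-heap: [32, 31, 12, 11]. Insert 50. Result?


Append 50: [32, 31, 12, 11, 50]
Bubble up: swap idx 4(50) with idx 1(31); swap idx 1(50) with idx 0(32)
Result: [50, 32, 12, 11, 31]


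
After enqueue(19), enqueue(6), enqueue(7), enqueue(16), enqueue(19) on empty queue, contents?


enqueue(19) -> [19]
enqueue(6) -> [19, 6]
enqueue(7) -> [19, 6, 7]
enqueue(16) -> [19, 6, 7, 16]
enqueue(19) -> [19, 6, 7, 16, 19]
Final queue (front to back): [19, 6, 7, 16, 19]


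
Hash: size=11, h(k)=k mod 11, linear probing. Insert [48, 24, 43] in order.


Insertions: 48->slot 4; 24->slot 2; 43->slot 10
Table: [None, None, 24, None, 48, None, None, None, None, None, 43]


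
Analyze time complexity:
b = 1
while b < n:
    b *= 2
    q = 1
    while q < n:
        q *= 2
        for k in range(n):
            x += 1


Per nesting level: O(log n) * O(log n) * O(n) = O(n (log n)^2)
Complexity: O(n (log n)^2)


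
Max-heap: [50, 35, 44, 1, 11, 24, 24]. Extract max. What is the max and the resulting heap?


Max = 50
Replace root with last, heapify down
Resulting heap: [44, 35, 24, 1, 11, 24]


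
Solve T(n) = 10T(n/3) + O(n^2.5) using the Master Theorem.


a=10, b=3, c=2.5. log_3(10)=2.096 < c=2.5. Case 3: O(n^c) = O(n^2.500)
Complexity: O(n^2.500)


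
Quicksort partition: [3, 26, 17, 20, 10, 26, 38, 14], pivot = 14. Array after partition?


Elements <= 14 go left of pivot.
Result: [3, 10, 14, 20, 26, 26, 38, 17], pivot at index 2


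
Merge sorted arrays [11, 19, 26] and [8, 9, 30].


Compare heads, take smaller each step.
Merged: [8, 9, 11, 19, 26, 30]


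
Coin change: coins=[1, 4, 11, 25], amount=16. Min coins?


dp[0]=0; dp[i]=1+min(dp[i-c] for c in coins)
...dp[11]=1, dp[12]=2, dp[13]=3, dp[14]=4, dp[15]=2, dp[16]=3
Minimum coins for 16 = 3


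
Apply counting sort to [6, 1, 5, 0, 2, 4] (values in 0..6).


Count array: [1, 1, 1, 0, 1, 1, 1]
Reconstruct: [0, 1, 2, 4, 5, 6]


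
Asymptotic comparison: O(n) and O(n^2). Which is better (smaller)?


linear grows slower than quadratic
O(n) is asymptotically smaller; O(n^2) grows faster


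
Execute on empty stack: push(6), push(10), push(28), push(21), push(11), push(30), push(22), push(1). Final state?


push(6) -> [6]
push(10) -> [6, 10]
push(28) -> [6, 10, 28]
push(21) -> [6, 10, 28, 21]
push(11) -> [6, 10, 28, 21, 11]
push(30) -> [6, 10, 28, 21, 11, 30]
push(22) -> [6, 10, 28, 21, 11, 30, 22]
push(1) -> [6, 10, 28, 21, 11, 30, 22, 1]
Final stack (bottom to top): [6, 10, 28, 21, 11, 30, 22, 1]


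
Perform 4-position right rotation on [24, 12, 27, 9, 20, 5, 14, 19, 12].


Right rotate by 4: [5, 14, 19, 12, 24, 12, 27, 9, 20]


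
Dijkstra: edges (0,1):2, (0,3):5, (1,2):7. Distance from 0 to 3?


Dijkstra from 0:
Distances: {0: 0, 1: 2, 2: 9, 3: 5}
Shortest distance to 3 = 5, path = [0, 3]


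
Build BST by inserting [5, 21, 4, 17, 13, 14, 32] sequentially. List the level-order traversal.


Root = 5; build tree by BST insertion.
Level-Order traversal: [5, 4, 21, 17, 32, 13, 14]


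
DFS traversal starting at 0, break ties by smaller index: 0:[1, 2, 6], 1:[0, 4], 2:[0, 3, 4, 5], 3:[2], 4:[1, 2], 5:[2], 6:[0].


DFS stack-based: start with [0]
Visit order: [0, 1, 4, 2, 3, 5, 6]


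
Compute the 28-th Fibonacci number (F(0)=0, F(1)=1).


F(n)=F(n-1)+F(n-2)
...F(26)=121393, F(27)=196418, F(28)=317811
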